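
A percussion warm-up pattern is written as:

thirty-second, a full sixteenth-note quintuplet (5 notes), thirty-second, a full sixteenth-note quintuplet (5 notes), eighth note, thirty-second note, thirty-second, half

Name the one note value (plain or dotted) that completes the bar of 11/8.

The bar of 11/8 = 44 thirty-second notes.
Each duration in thirty-second notes: thirty-second = 1; a full sixteenth-note quintuplet (5 notes) (five quintuplet sixteenths span one quarter) = 8; thirty-second = 1; a full sixteenth-note quintuplet (5 notes) (five quintuplet sixteenths span one quarter) = 8; eighth note = 4; thirty-second note = 1; thirty-second = 1; half = 16.
Sum: 1 + 8 + 1 + 8 + 4 + 1 + 1 + 16 = 40.
Remaining: 44 − 40 = 4 thirty-second notes, which is a eighth note.

eighth note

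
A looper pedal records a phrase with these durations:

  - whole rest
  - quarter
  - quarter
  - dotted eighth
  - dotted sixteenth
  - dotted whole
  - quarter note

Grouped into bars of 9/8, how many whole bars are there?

3

One bar of 9/8 = 36 thirty-second notes.
Each duration in thirty-second notes: whole rest = 32; quarter = 8; quarter = 8; dotted eighth = 6; dotted sixteenth = 3; dotted whole = 48; quarter note = 8.
Total: 32 + 8 + 8 + 6 + 3 + 48 + 8 = 113.
113 ÷ 36 = 3 complete bars with 5 left over.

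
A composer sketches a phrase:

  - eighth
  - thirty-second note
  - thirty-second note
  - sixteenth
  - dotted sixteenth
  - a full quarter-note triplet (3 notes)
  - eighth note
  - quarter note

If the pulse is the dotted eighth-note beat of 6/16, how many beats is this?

6.5

One dotted eighth-note beat = 6 thirty-second notes.
Express everything in thirty-second notes: eighth = 4; thirty-second note = 1; thirty-second note = 1; sixteenth = 2; dotted sixteenth = 3; a full quarter-note triplet (3 notes) (three triplet quarters span one half) = 16; eighth note = 4; quarter note = 8.
Sum: 4 + 1 + 1 + 2 + 3 + 16 + 4 + 8 = 39.
39 ÷ 6 = 6.5 beats.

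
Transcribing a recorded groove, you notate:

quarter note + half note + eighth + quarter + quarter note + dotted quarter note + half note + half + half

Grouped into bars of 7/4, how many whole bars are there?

1

One bar of 7/4 = 14 eighth notes.
In eighth notes: quarter note = 2; half note = 4; eighth = 1; quarter = 2; quarter note = 2; dotted quarter note = 3; half note = 4; half = 4; half = 4.
Total: 2 + 4 + 1 + 2 + 2 + 3 + 4 + 4 + 4 = 26.
26 ÷ 14 = 1 complete bar with 12 left over.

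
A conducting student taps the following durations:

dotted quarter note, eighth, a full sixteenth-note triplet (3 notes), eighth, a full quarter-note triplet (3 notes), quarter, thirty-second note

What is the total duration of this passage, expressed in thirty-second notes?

49

Working in thirty-second notes: dotted quarter note = 12; eighth = 4; a full sixteenth-note triplet (3 notes) (three triplet sixteenths span one eighth) = 4; eighth = 4; a full quarter-note triplet (3 notes) (three triplet quarters span one half) = 16; quarter = 8; thirty-second note = 1.
Sum: 12 + 4 + 4 + 4 + 16 + 8 + 1 = 49 thirty-second notes.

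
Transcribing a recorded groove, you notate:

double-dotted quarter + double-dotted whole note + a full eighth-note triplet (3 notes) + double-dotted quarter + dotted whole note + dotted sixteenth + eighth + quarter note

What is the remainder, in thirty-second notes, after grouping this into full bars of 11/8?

One bar of 11/8 = 44 thirty-second notes.
In thirty-second notes: double-dotted quarter = 14; double-dotted whole note = 56; a full eighth-note triplet (3 notes) (three triplet eighths span one quarter) = 8; double-dotted quarter = 14; dotted whole note = 48; dotted sixteenth = 3; eighth = 4; quarter note = 8.
Total: 14 + 56 + 8 + 14 + 48 + 3 + 4 + 8 = 155.
155 ÷ 44 = 3 complete bars with 23 thirty-second notes remaining.

23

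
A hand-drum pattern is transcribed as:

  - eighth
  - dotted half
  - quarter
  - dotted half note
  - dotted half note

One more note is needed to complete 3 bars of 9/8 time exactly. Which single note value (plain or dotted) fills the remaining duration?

3 bars of 9/8 = 27 eighth notes.
In eighth notes: eighth = 1; dotted half = 6; quarter = 2; dotted half note = 6; dotted half note = 6.
Total: 1 + 6 + 2 + 6 + 6 = 21.
Remaining: 27 − 21 = 6 eighth notes, which is a dotted half note.

dotted half note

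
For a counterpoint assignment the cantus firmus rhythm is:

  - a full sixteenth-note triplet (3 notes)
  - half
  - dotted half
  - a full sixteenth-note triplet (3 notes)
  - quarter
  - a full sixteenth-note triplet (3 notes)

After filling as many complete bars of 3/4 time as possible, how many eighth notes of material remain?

3

One bar of 3/4 = 6 eighth notes.
In eighth notes: a full sixteenth-note triplet (3 notes) (three triplet sixteenths span one eighth) = 1; half = 4; dotted half = 6; a full sixteenth-note triplet (3 notes) (three triplet sixteenths span one eighth) = 1; quarter = 2; a full sixteenth-note triplet (3 notes) (three triplet sixteenths span one eighth) = 1.
Sum: 1 + 4 + 6 + 1 + 2 + 1 = 15.
15 ÷ 6 = 2 complete bars with 3 eighth notes remaining.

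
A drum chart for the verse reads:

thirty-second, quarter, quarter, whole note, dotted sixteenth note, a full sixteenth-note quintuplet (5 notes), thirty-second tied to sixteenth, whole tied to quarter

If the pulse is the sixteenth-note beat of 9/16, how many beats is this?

One sixteenth-note beat = 2 thirty-second notes.
Each duration in thirty-second notes: thirty-second = 1; quarter = 8; quarter = 8; whole note = 32; dotted sixteenth note = 3; a full sixteenth-note quintuplet (5 notes) (five quintuplet sixteenths span one quarter) = 8; thirty-second tied to sixteenth (thirty-second + sixteenth) = 3; whole tied to quarter (whole + quarter) = 40.
Total: 1 + 8 + 8 + 32 + 3 + 8 + 3 + 40 = 103.
103 ÷ 2 = 51.5 beats.

51.5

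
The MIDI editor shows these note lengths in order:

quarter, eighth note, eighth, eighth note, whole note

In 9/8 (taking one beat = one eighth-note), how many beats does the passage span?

13

One eighth-note beat = 2 sixteenth notes.
Working in sixteenth notes: quarter = 4; eighth note = 2; eighth = 2; eighth note = 2; whole note = 16.
Altogether 4 + 2 + 2 + 2 + 16 = 26.
26 ÷ 2 = 13 beats.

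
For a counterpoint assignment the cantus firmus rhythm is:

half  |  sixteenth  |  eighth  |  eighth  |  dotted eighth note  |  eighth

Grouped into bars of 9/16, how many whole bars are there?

One bar of 9/16 = 9 sixteenth notes.
Working in sixteenth notes: half = 8; sixteenth = 1; eighth = 2; eighth = 2; dotted eighth note = 3; eighth = 2.
Adding: 8 + 1 + 2 + 2 + 3 + 2 = 18.
18 ÷ 9 = 2 complete bars with 0 left over.

2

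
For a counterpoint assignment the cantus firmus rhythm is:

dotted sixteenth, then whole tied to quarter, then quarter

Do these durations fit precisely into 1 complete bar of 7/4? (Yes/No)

One bar of 7/4 = 56 thirty-second notes.
Convert each value to thirty-second notes: dotted sixteenth = 3; whole tied to quarter (whole + quarter) = 40; quarter = 8.
Adding: 3 + 40 + 8 = 51.
51 falls short of 56, so the answer is No.

No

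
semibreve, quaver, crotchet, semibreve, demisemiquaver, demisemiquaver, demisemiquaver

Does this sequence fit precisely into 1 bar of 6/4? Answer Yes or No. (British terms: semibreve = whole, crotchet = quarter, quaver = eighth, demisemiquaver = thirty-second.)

No

One bar of 6/4 = 48 thirty-second notes.
Working in thirty-second notes: semibreve = 32; quaver = 4; crotchet = 8; semibreve = 32; demisemiquaver = 1; demisemiquaver = 1; demisemiquaver = 1.
Adding: 32 + 4 + 8 + 32 + 1 + 1 + 1 = 79.
79 exceeds 48, so the answer is No.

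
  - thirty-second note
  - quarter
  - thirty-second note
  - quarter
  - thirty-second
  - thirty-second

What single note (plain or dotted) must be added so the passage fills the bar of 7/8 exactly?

quarter note

The bar of 7/8 = 28 thirty-second notes.
Each duration in thirty-second notes: thirty-second note = 1; quarter = 8; thirty-second note = 1; quarter = 8; thirty-second = 1; thirty-second = 1.
Total: 1 + 8 + 1 + 8 + 1 + 1 = 20.
Remaining: 28 − 20 = 8 thirty-second notes, which is a quarter note.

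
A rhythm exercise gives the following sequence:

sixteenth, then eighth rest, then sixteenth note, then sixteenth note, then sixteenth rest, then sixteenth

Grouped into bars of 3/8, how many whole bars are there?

One bar of 3/8 = 6 sixteenth notes.
Each duration in sixteenth notes: sixteenth = 1; eighth rest = 2; sixteenth note = 1; sixteenth note = 1; sixteenth rest = 1; sixteenth = 1.
Sum: 1 + 2 + 1 + 1 + 1 + 1 = 7.
7 ÷ 6 = 1 complete bar with 1 left over.

1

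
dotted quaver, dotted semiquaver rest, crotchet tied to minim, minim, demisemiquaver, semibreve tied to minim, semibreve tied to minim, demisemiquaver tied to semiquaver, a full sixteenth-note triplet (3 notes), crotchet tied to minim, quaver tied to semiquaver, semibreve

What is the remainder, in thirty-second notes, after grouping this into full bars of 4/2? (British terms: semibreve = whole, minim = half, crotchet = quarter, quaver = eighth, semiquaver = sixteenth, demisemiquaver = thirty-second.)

23

One bar of 4/2 = 64 thirty-second notes.
Express everything in thirty-second notes: dotted quaver = 6; dotted semiquaver rest = 3; crotchet tied to minim (crotchet + minim) = 24; minim = 16; demisemiquaver = 1; semibreve tied to minim (semibreve + minim) = 48; semibreve tied to minim (semibreve + minim) = 48; demisemiquaver tied to semiquaver (demisemiquaver + semiquaver) = 3; a full sixteenth-note triplet (3 notes) (three triplet sixteenths span one eighth) = 4; crotchet tied to minim (crotchet + minim) = 24; quaver tied to semiquaver (quaver + semiquaver) = 6; semibreve = 32.
Altogether 6 + 3 + 24 + 16 + 1 + 48 + 48 + 3 + 4 + 24 + 6 + 32 = 215.
215 ÷ 64 = 3 complete bars with 23 thirty-second notes remaining.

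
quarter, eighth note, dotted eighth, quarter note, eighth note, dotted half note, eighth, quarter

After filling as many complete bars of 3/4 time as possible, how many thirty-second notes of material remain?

One bar of 3/4 = 12 sixteenth notes.
Express everything in sixteenth notes: quarter = 4; eighth note = 2; dotted eighth = 3; quarter note = 4; eighth note = 2; dotted half note = 12; eighth = 2; quarter = 4.
Sum: 4 + 2 + 3 + 4 + 2 + 12 + 2 + 4 = 33.
33 ÷ 12 = 2 complete bars with 9 sixteenth notes remaining = 18 thirty-second notes.

18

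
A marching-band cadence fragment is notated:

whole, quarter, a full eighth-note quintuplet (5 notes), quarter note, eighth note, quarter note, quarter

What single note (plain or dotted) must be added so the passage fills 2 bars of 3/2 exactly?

2 bars of 3/2 = 24 eighth notes.
Each duration in eighth notes: whole = 8; quarter = 2; a full eighth-note quintuplet (5 notes) (five quintuplet eighths span one half) = 4; quarter note = 2; eighth note = 1; quarter note = 2; quarter = 2.
Sum: 8 + 2 + 4 + 2 + 1 + 2 + 2 = 21.
Remaining: 24 − 21 = 3 eighth notes, which is a dotted quarter note.

dotted quarter note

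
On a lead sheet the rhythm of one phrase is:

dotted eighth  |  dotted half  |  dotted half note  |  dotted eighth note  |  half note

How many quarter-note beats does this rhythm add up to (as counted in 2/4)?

One quarter-note beat = 4 sixteenth notes.
Each duration in sixteenth notes: dotted eighth = 3; dotted half = 12; dotted half note = 12; dotted eighth note = 3; half note = 8.
Total: 3 + 12 + 12 + 3 + 8 = 38.
38 ÷ 4 = 9.5 beats.

9.5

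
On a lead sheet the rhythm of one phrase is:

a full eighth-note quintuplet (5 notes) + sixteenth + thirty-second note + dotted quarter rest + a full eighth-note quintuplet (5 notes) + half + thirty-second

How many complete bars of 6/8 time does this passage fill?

2

One bar of 6/8 = 24 thirty-second notes.
Express everything in thirty-second notes: a full eighth-note quintuplet (5 notes) (five quintuplet eighths span one half) = 16; sixteenth = 2; thirty-second note = 1; dotted quarter rest = 12; a full eighth-note quintuplet (5 notes) (five quintuplet eighths span one half) = 16; half = 16; thirty-second = 1.
Adding: 16 + 2 + 1 + 12 + 16 + 16 + 1 = 64.
64 ÷ 24 = 2 complete bars with 16 left over.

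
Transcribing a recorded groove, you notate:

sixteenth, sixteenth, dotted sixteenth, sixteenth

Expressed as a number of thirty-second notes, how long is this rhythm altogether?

Working in thirty-second notes: sixteenth = 2; sixteenth = 2; dotted sixteenth = 3; sixteenth = 2.
Sum: 2 + 2 + 3 + 2 = 9 thirty-second notes.

9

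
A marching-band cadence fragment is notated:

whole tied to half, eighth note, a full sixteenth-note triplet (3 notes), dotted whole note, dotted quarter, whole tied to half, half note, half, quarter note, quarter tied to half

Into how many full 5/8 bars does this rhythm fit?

11

One bar of 5/8 = 5 eighth notes.
In eighth notes: whole tied to half (whole + half) = 12; eighth note = 1; a full sixteenth-note triplet (3 notes) (three triplet sixteenths span one eighth) = 1; dotted whole note = 12; dotted quarter = 3; whole tied to half (whole + half) = 12; half note = 4; half = 4; quarter note = 2; quarter tied to half (quarter + half) = 6.
Altogether 12 + 1 + 1 + 12 + 3 + 12 + 4 + 4 + 2 + 6 = 57.
57 ÷ 5 = 11 complete bars with 2 left over.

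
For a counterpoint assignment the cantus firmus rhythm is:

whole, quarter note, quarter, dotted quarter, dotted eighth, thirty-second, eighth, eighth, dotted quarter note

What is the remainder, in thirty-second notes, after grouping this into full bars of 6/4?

One bar of 6/4 = 48 thirty-second notes.
Each duration in thirty-second notes: whole = 32; quarter note = 8; quarter = 8; dotted quarter = 12; dotted eighth = 6; thirty-second = 1; eighth = 4; eighth = 4; dotted quarter note = 12.
Total: 32 + 8 + 8 + 12 + 6 + 1 + 4 + 4 + 12 = 87.
87 ÷ 48 = 1 complete bar with 39 thirty-second notes remaining.

39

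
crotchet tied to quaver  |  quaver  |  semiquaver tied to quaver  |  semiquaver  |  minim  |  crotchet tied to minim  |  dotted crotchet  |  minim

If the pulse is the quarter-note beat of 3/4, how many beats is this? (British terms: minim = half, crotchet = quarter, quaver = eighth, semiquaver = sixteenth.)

One quarter-note beat = 4 sixteenth notes.
Each duration in sixteenth notes: crotchet tied to quaver (crotchet + quaver) = 6; quaver = 2; semiquaver tied to quaver (semiquaver + quaver) = 3; semiquaver = 1; minim = 8; crotchet tied to minim (crotchet + minim) = 12; dotted crotchet = 6; minim = 8.
Total: 6 + 2 + 3 + 1 + 8 + 12 + 6 + 8 = 46.
46 ÷ 4 = 11.5 beats.

11.5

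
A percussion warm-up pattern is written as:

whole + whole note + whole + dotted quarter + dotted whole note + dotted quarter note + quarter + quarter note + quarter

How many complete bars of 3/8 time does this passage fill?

16

One bar of 3/8 = 3 eighth notes.
Convert each value to eighth notes: whole = 8; whole note = 8; whole = 8; dotted quarter = 3; dotted whole note = 12; dotted quarter note = 3; quarter = 2; quarter note = 2; quarter = 2.
Altogether 8 + 8 + 8 + 3 + 12 + 3 + 2 + 2 + 2 = 48.
48 ÷ 3 = 16 complete bars with 0 left over.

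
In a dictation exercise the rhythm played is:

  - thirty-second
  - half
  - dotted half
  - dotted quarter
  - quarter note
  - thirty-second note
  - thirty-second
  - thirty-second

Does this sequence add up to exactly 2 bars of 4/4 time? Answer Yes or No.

Yes

One bar of 4/4 = 32 thirty-second notes, so 2 bars = 64.
Express everything in thirty-second notes: thirty-second = 1; half = 16; dotted half = 24; dotted quarter = 12; quarter note = 8; thirty-second note = 1; thirty-second = 1; thirty-second = 1.
Altogether 1 + 16 + 24 + 12 + 8 + 1 + 1 + 1 = 64.
64 equals 64, so the answer is Yes.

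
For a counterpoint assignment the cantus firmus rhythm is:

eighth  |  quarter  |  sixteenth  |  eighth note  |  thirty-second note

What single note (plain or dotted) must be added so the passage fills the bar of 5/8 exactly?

The bar of 5/8 = 20 thirty-second notes.
In thirty-second notes: eighth = 4; quarter = 8; sixteenth = 2; eighth note = 4; thirty-second note = 1.
Adding: 4 + 8 + 2 + 4 + 1 = 19.
Remaining: 20 − 19 = 1 thirty-second note, which is a thirty-second note.

thirty-second note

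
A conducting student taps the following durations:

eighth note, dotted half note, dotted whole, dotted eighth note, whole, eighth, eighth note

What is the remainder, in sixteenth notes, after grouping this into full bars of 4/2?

29

One bar of 4/2 = 32 sixteenth notes.
In sixteenth notes: eighth note = 2; dotted half note = 12; dotted whole = 24; dotted eighth note = 3; whole = 16; eighth = 2; eighth note = 2.
Sum: 2 + 12 + 24 + 3 + 16 + 2 + 2 = 61.
61 ÷ 32 = 1 complete bar with 29 sixteenth notes remaining.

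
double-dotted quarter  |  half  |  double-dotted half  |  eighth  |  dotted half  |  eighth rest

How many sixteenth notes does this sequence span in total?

Convert each value to sixteenth notes: double-dotted quarter = 7; half = 8; double-dotted half = 14; eighth = 2; dotted half = 12; eighth rest = 2.
Sum: 7 + 8 + 14 + 2 + 12 + 2 = 45 sixteenth notes.

45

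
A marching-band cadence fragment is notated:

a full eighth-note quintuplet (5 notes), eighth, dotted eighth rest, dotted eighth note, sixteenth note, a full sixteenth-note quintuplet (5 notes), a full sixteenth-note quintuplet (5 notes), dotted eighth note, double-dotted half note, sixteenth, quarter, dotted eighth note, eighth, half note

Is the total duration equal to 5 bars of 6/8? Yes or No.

Yes

One bar of 6/8 = 12 sixteenth notes, so 5 bars = 60.
Express everything in sixteenth notes: a full eighth-note quintuplet (5 notes) (five quintuplet eighths span one half) = 8; eighth = 2; dotted eighth rest = 3; dotted eighth note = 3; sixteenth note = 1; a full sixteenth-note quintuplet (5 notes) (five quintuplet sixteenths span one quarter) = 4; a full sixteenth-note quintuplet (5 notes) (five quintuplet sixteenths span one quarter) = 4; dotted eighth note = 3; double-dotted half note = 14; sixteenth = 1; quarter = 4; dotted eighth note = 3; eighth = 2; half note = 8.
Altogether 8 + 2 + 3 + 3 + 1 + 4 + 4 + 3 + 14 + 1 + 4 + 3 + 2 + 8 = 60.
60 equals 60, so the answer is Yes.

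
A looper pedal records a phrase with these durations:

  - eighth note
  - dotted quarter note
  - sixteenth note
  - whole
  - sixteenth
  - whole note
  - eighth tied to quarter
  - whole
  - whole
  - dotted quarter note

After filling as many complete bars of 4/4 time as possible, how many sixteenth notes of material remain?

6

One bar of 4/4 = 16 sixteenth notes.
Each duration in sixteenth notes: eighth note = 2; dotted quarter note = 6; sixteenth note = 1; whole = 16; sixteenth = 1; whole note = 16; eighth tied to quarter (eighth + quarter) = 6; whole = 16; whole = 16; dotted quarter note = 6.
Sum: 2 + 6 + 1 + 16 + 1 + 16 + 6 + 16 + 16 + 6 = 86.
86 ÷ 16 = 5 complete bars with 6 sixteenth notes remaining.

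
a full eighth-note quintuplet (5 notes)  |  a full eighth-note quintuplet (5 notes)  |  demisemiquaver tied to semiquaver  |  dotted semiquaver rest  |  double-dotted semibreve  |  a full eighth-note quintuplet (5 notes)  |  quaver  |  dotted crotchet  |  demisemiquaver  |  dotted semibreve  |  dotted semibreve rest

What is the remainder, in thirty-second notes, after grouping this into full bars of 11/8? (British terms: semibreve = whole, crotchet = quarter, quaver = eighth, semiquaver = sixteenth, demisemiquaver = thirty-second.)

3

One bar of 11/8 = 44 thirty-second notes.
In thirty-second notes: a full eighth-note quintuplet (5 notes) (five quintuplet eighths span one half) = 16; a full eighth-note quintuplet (5 notes) (five quintuplet eighths span one half) = 16; demisemiquaver tied to semiquaver (demisemiquaver + semiquaver) = 3; dotted semiquaver rest = 3; double-dotted semibreve = 56; a full eighth-note quintuplet (5 notes) (five quintuplet eighths span one half) = 16; quaver = 4; dotted crotchet = 12; demisemiquaver = 1; dotted semibreve = 48; dotted semibreve rest = 48.
Total: 16 + 16 + 3 + 3 + 56 + 16 + 4 + 12 + 1 + 48 + 48 = 223.
223 ÷ 44 = 5 complete bars with 3 thirty-second notes remaining.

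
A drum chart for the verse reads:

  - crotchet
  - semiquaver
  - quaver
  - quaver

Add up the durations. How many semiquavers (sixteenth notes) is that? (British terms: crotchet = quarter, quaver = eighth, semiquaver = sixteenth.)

Convert each value to sixteenth notes: crotchet = 4; semiquaver = 1; quaver = 2; quaver = 2.
Adding: 4 + 1 + 2 + 2 = 9 sixteenth notes.

9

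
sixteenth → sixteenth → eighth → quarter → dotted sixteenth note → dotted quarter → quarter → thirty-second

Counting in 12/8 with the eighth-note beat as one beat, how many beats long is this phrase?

10

One eighth-note beat = 4 thirty-second notes.
Each duration in thirty-second notes: sixteenth = 2; sixteenth = 2; eighth = 4; quarter = 8; dotted sixteenth note = 3; dotted quarter = 12; quarter = 8; thirty-second = 1.
Altogether 2 + 2 + 4 + 8 + 3 + 12 + 8 + 1 = 40.
40 ÷ 4 = 10 beats.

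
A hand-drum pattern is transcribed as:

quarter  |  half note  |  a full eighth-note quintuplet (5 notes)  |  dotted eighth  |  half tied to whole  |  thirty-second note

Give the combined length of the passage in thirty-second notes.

Working in thirty-second notes: quarter = 8; half note = 16; a full eighth-note quintuplet (5 notes) (five quintuplet eighths span one half) = 16; dotted eighth = 6; half tied to whole (half + whole) = 48; thirty-second note = 1.
Sum: 8 + 16 + 16 + 6 + 48 + 1 = 95 thirty-second notes.

95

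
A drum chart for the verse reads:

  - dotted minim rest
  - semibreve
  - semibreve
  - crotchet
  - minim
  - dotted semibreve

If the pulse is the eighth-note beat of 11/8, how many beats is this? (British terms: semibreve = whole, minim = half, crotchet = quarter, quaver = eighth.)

40

One eighth-note beat = 2 sixteenth notes.
In sixteenth notes: dotted minim rest = 12; semibreve = 16; semibreve = 16; crotchet = 4; minim = 8; dotted semibreve = 24.
Total: 12 + 16 + 16 + 4 + 8 + 24 = 80.
80 ÷ 2 = 40 beats.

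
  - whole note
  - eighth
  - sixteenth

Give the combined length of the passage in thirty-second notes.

In thirty-second notes: whole note = 32; eighth = 4; sixteenth = 2.
Sum: 32 + 4 + 2 = 38 thirty-second notes.

38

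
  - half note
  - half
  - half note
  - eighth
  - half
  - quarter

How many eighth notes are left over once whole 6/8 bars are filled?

One bar of 6/8 = 6 eighth notes.
Express everything in eighth notes: half note = 4; half = 4; half note = 4; eighth = 1; half = 4; quarter = 2.
Sum: 4 + 4 + 4 + 1 + 4 + 2 = 19.
19 ÷ 6 = 3 complete bars with 1 eighth note remaining.

1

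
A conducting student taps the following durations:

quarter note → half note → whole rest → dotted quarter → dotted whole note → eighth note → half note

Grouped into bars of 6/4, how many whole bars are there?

One bar of 6/4 = 12 eighth notes.
Convert each value to eighth notes: quarter note = 2; half note = 4; whole rest = 8; dotted quarter = 3; dotted whole note = 12; eighth note = 1; half note = 4.
Adding: 2 + 4 + 8 + 3 + 12 + 1 + 4 = 34.
34 ÷ 12 = 2 complete bars with 10 left over.

2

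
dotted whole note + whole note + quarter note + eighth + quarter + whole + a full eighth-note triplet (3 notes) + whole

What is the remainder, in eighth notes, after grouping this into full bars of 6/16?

1

One bar of 6/16 = 3 eighth notes.
Each duration in eighth notes: dotted whole note = 12; whole note = 8; quarter note = 2; eighth = 1; quarter = 2; whole = 8; a full eighth-note triplet (3 notes) (three triplet eighths span one quarter) = 2; whole = 8.
Sum: 12 + 8 + 2 + 1 + 2 + 8 + 2 + 8 = 43.
43 ÷ 3 = 14 complete bars with 1 eighth note remaining.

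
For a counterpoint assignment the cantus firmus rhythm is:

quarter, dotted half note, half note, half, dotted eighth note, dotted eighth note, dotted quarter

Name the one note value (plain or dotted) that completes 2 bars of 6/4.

quarter note

2 bars of 6/4 = 48 sixteenth notes.
In sixteenth notes: quarter = 4; dotted half note = 12; half note = 8; half = 8; dotted eighth note = 3; dotted eighth note = 3; dotted quarter = 6.
Adding: 4 + 12 + 8 + 8 + 3 + 3 + 6 = 44.
Remaining: 48 − 44 = 4 sixteenth notes, which is a quarter note.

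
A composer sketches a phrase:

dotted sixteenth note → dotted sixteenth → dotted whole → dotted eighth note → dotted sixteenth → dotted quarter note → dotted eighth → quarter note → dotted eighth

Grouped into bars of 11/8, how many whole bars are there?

One bar of 11/8 = 44 thirty-second notes.
In thirty-second notes: dotted sixteenth note = 3; dotted sixteenth = 3; dotted whole = 48; dotted eighth note = 6; dotted sixteenth = 3; dotted quarter note = 12; dotted eighth = 6; quarter note = 8; dotted eighth = 6.
Sum: 3 + 3 + 48 + 6 + 3 + 12 + 6 + 8 + 6 = 95.
95 ÷ 44 = 2 complete bars with 7 left over.

2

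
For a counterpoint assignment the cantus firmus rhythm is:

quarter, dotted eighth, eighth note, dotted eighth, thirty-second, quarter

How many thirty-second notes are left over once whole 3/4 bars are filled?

9

One bar of 3/4 = 24 thirty-second notes.
Working in thirty-second notes: quarter = 8; dotted eighth = 6; eighth note = 4; dotted eighth = 6; thirty-second = 1; quarter = 8.
Total: 8 + 6 + 4 + 6 + 1 + 8 = 33.
33 ÷ 24 = 1 complete bar with 9 thirty-second notes remaining.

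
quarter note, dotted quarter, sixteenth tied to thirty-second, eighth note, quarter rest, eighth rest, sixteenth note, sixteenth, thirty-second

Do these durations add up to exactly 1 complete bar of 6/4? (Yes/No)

No

One bar of 6/4 = 48 thirty-second notes.
In thirty-second notes: quarter note = 8; dotted quarter = 12; sixteenth tied to thirty-second (sixteenth + thirty-second) = 3; eighth note = 4; quarter rest = 8; eighth rest = 4; sixteenth note = 2; sixteenth = 2; thirty-second = 1.
Total: 8 + 12 + 3 + 4 + 8 + 4 + 2 + 2 + 1 = 44.
44 falls short of 48, so the answer is No.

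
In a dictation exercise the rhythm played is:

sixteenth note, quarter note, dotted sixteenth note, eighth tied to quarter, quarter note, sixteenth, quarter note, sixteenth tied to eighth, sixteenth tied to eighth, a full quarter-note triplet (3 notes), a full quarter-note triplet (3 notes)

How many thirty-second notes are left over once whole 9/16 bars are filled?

15

One bar of 9/16 = 18 thirty-second notes.
Convert each value to thirty-second notes: sixteenth note = 2; quarter note = 8; dotted sixteenth note = 3; eighth tied to quarter (eighth + quarter) = 12; quarter note = 8; sixteenth = 2; quarter note = 8; sixteenth tied to eighth (sixteenth + eighth) = 6; sixteenth tied to eighth (sixteenth + eighth) = 6; a full quarter-note triplet (3 notes) (three triplet quarters span one half) = 16; a full quarter-note triplet (3 notes) (three triplet quarters span one half) = 16.
Total: 2 + 8 + 3 + 12 + 8 + 2 + 8 + 6 + 6 + 16 + 16 = 87.
87 ÷ 18 = 4 complete bars with 15 thirty-second notes remaining.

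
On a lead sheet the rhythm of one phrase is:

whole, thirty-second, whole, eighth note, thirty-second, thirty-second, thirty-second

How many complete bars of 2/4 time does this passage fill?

One bar of 2/4 = 16 thirty-second notes.
In thirty-second notes: whole = 32; thirty-second = 1; whole = 32; eighth note = 4; thirty-second = 1; thirty-second = 1; thirty-second = 1.
Adding: 32 + 1 + 32 + 4 + 1 + 1 + 1 = 72.
72 ÷ 16 = 4 complete bars with 8 left over.

4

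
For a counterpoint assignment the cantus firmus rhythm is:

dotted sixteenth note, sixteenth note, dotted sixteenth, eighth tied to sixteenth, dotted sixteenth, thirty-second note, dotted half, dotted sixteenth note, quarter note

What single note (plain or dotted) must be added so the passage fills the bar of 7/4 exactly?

dotted sixteenth note

The bar of 7/4 = 56 thirty-second notes.
Convert each value to thirty-second notes: dotted sixteenth note = 3; sixteenth note = 2; dotted sixteenth = 3; eighth tied to sixteenth (eighth + sixteenth) = 6; dotted sixteenth = 3; thirty-second note = 1; dotted half = 24; dotted sixteenth note = 3; quarter note = 8.
Adding: 3 + 2 + 3 + 6 + 3 + 1 + 24 + 3 + 8 = 53.
Remaining: 56 − 53 = 3 thirty-second notes, which is a dotted sixteenth note.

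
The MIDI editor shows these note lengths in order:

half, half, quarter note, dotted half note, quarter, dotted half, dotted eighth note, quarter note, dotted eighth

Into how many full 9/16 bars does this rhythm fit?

6

One bar of 9/16 = 9 sixteenth notes.
Each duration in sixteenth notes: half = 8; half = 8; quarter note = 4; dotted half note = 12; quarter = 4; dotted half = 12; dotted eighth note = 3; quarter note = 4; dotted eighth = 3.
Total: 8 + 8 + 4 + 12 + 4 + 12 + 3 + 4 + 3 = 58.
58 ÷ 9 = 6 complete bars with 4 left over.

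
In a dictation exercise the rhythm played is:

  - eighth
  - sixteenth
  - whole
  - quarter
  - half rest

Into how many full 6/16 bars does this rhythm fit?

One bar of 6/16 = 6 sixteenth notes.
Convert each value to sixteenth notes: eighth = 2; sixteenth = 1; whole = 16; quarter = 4; half rest = 8.
Sum: 2 + 1 + 16 + 4 + 8 = 31.
31 ÷ 6 = 5 complete bars with 1 left over.

5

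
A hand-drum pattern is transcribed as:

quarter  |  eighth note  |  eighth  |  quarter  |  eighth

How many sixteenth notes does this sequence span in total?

14

Each duration in sixteenth notes: quarter = 4; eighth note = 2; eighth = 2; quarter = 4; eighth = 2.
Sum: 4 + 2 + 2 + 4 + 2 = 14 sixteenth notes.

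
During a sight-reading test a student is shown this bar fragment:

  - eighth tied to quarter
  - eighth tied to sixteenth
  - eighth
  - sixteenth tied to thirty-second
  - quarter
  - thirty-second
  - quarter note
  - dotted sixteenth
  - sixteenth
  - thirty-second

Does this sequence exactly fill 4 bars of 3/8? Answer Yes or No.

Yes

One bar of 3/8 = 12 thirty-second notes, so 4 bars = 48.
Express everything in thirty-second notes: eighth tied to quarter (eighth + quarter) = 12; eighth tied to sixteenth (eighth + sixteenth) = 6; eighth = 4; sixteenth tied to thirty-second (sixteenth + thirty-second) = 3; quarter = 8; thirty-second = 1; quarter note = 8; dotted sixteenth = 3; sixteenth = 2; thirty-second = 1.
Sum: 12 + 6 + 4 + 3 + 8 + 1 + 8 + 3 + 2 + 1 = 48.
48 equals 48, so the answer is Yes.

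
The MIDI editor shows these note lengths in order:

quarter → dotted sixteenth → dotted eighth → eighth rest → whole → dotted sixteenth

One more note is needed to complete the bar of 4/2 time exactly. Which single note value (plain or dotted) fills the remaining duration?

The bar of 4/2 = 64 thirty-second notes.
Each duration in thirty-second notes: quarter = 8; dotted sixteenth = 3; dotted eighth = 6; eighth rest = 4; whole = 32; dotted sixteenth = 3.
Sum: 8 + 3 + 6 + 4 + 32 + 3 = 56.
Remaining: 64 − 56 = 8 thirty-second notes, which is a quarter note.

quarter note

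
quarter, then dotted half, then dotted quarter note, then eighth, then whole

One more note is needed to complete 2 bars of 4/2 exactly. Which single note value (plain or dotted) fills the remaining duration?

2 bars of 4/2 = 32 eighth notes.
Convert each value to eighth notes: quarter = 2; dotted half = 6; dotted quarter note = 3; eighth = 1; whole = 8.
Sum: 2 + 6 + 3 + 1 + 8 = 20.
Remaining: 32 − 20 = 12 eighth notes, which is a dotted whole note.

dotted whole note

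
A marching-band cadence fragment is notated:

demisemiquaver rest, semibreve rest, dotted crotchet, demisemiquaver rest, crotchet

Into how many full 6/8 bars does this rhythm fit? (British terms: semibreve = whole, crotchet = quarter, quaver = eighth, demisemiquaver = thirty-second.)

One bar of 6/8 = 24 thirty-second notes.
Express everything in thirty-second notes: demisemiquaver rest = 1; semibreve rest = 32; dotted crotchet = 12; demisemiquaver rest = 1; crotchet = 8.
Sum: 1 + 32 + 12 + 1 + 8 = 54.
54 ÷ 24 = 2 complete bars with 6 left over.

2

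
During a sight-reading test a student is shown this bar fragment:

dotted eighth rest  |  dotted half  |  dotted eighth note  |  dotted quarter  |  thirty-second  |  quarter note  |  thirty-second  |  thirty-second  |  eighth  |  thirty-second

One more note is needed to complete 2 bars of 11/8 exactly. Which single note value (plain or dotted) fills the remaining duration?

2 bars of 11/8 = 88 thirty-second notes.
Each duration in thirty-second notes: dotted eighth rest = 6; dotted half = 24; dotted eighth note = 6; dotted quarter = 12; thirty-second = 1; quarter note = 8; thirty-second = 1; thirty-second = 1; eighth = 4; thirty-second = 1.
Total: 6 + 24 + 6 + 12 + 1 + 8 + 1 + 1 + 4 + 1 = 64.
Remaining: 88 − 64 = 24 thirty-second notes, which is a dotted half note.

dotted half note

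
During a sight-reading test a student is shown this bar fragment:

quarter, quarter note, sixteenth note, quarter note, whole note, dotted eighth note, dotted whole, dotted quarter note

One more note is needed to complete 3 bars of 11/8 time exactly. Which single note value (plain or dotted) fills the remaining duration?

3 bars of 11/8 = 66 sixteenth notes.
Express everything in sixteenth notes: quarter = 4; quarter note = 4; sixteenth note = 1; quarter note = 4; whole note = 16; dotted eighth note = 3; dotted whole = 24; dotted quarter note = 6.
Total: 4 + 4 + 1 + 4 + 16 + 3 + 24 + 6 = 62.
Remaining: 66 − 62 = 4 sixteenth notes, which is a quarter note.

quarter note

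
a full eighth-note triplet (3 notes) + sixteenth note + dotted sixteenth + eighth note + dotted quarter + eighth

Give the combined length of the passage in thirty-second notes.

In thirty-second notes: a full eighth-note triplet (3 notes) (three triplet eighths span one quarter) = 8; sixteenth note = 2; dotted sixteenth = 3; eighth note = 4; dotted quarter = 12; eighth = 4.
Altogether 8 + 2 + 3 + 4 + 12 + 4 = 33 thirty-second notes.

33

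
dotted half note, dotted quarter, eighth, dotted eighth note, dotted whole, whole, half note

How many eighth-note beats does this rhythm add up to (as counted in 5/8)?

35.5

One eighth-note beat = 2 sixteenth notes.
In sixteenth notes: dotted half note = 12; dotted quarter = 6; eighth = 2; dotted eighth note = 3; dotted whole = 24; whole = 16; half note = 8.
Adding: 12 + 6 + 2 + 3 + 24 + 16 + 8 = 71.
71 ÷ 2 = 35.5 beats.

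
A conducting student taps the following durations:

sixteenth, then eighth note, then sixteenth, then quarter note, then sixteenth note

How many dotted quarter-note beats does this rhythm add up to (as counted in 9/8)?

One dotted quarter-note beat = 6 sixteenth notes.
Express everything in sixteenth notes: sixteenth = 1; eighth note = 2; sixteenth = 1; quarter note = 4; sixteenth note = 1.
Adding: 1 + 2 + 1 + 4 + 1 = 9.
9 ÷ 6 = 1.5 beats.

1.5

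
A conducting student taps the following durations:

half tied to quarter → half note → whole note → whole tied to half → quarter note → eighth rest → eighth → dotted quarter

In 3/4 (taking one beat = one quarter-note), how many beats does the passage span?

One quarter-note beat = 2 eighth notes.
Convert each value to eighth notes: half tied to quarter (half + quarter) = 6; half note = 4; whole note = 8; whole tied to half (whole + half) = 12; quarter note = 2; eighth rest = 1; eighth = 1; dotted quarter = 3.
Altogether 6 + 4 + 8 + 12 + 2 + 1 + 1 + 3 = 37.
37 ÷ 2 = 18.5 beats.

18.5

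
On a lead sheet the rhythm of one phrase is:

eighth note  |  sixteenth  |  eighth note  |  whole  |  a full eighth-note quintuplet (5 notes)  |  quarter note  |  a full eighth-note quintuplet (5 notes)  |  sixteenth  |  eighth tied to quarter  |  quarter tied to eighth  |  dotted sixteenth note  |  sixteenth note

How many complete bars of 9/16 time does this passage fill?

One bar of 9/16 = 18 thirty-second notes.
Each duration in thirty-second notes: eighth note = 4; sixteenth = 2; eighth note = 4; whole = 32; a full eighth-note quintuplet (5 notes) (five quintuplet eighths span one half) = 16; quarter note = 8; a full eighth-note quintuplet (5 notes) (five quintuplet eighths span one half) = 16; sixteenth = 2; eighth tied to quarter (eighth + quarter) = 12; quarter tied to eighth (quarter + eighth) = 12; dotted sixteenth note = 3; sixteenth note = 2.
Total: 4 + 2 + 4 + 32 + 16 + 8 + 16 + 2 + 12 + 12 + 3 + 2 = 113.
113 ÷ 18 = 6 complete bars with 5 left over.

6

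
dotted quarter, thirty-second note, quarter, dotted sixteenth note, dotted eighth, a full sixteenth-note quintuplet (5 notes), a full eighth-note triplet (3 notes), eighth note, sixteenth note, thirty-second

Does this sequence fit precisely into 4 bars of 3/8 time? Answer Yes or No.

One bar of 3/8 = 12 thirty-second notes, so 4 bars = 48.
In thirty-second notes: dotted quarter = 12; thirty-second note = 1; quarter = 8; dotted sixteenth note = 3; dotted eighth = 6; a full sixteenth-note quintuplet (5 notes) (five quintuplet sixteenths span one quarter) = 8; a full eighth-note triplet (3 notes) (three triplet eighths span one quarter) = 8; eighth note = 4; sixteenth note = 2; thirty-second = 1.
Adding: 12 + 1 + 8 + 3 + 6 + 8 + 8 + 4 + 2 + 1 = 53.
53 exceeds 48, so the answer is No.

No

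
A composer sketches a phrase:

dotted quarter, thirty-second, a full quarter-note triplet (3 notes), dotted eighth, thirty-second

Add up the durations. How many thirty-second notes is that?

In thirty-second notes: dotted quarter = 12; thirty-second = 1; a full quarter-note triplet (3 notes) (three triplet quarters span one half) = 16; dotted eighth = 6; thirty-second = 1.
Altogether 12 + 1 + 16 + 6 + 1 = 36 thirty-second notes.

36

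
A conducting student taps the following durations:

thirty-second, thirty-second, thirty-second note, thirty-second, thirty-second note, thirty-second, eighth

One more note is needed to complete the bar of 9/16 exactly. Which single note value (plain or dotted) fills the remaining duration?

quarter note

The bar of 9/16 = 18 thirty-second notes.
Express everything in thirty-second notes: thirty-second = 1; thirty-second = 1; thirty-second note = 1; thirty-second = 1; thirty-second note = 1; thirty-second = 1; eighth = 4.
Altogether 1 + 1 + 1 + 1 + 1 + 1 + 4 = 10.
Remaining: 18 − 10 = 8 thirty-second notes, which is a quarter note.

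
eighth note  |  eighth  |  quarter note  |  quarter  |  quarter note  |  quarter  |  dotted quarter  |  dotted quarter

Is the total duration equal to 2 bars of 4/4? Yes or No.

Yes

One bar of 4/4 = 8 eighth notes, so 2 bars = 16.
Each duration in eighth notes: eighth note = 1; eighth = 1; quarter note = 2; quarter = 2; quarter note = 2; quarter = 2; dotted quarter = 3; dotted quarter = 3.
Total: 1 + 1 + 2 + 2 + 2 + 2 + 3 + 3 = 16.
16 equals 16, so the answer is Yes.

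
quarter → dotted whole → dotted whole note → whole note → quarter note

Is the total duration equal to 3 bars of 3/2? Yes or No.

Yes

One bar of 3/2 = 6 quarter notes, so 3 bars = 18.
Working in quarter notes: quarter = 1; dotted whole = 6; dotted whole note = 6; whole note = 4; quarter note = 1.
Sum: 1 + 6 + 6 + 4 + 1 = 18.
18 equals 18, so the answer is Yes.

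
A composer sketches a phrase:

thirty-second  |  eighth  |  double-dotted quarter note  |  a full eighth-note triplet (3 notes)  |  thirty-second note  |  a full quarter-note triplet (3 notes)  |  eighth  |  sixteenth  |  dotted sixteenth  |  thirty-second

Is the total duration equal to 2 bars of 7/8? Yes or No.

No

One bar of 7/8 = 28 thirty-second notes, so 2 bars = 56.
Each duration in thirty-second notes: thirty-second = 1; eighth = 4; double-dotted quarter note = 14; a full eighth-note triplet (3 notes) (three triplet eighths span one quarter) = 8; thirty-second note = 1; a full quarter-note triplet (3 notes) (three triplet quarters span one half) = 16; eighth = 4; sixteenth = 2; dotted sixteenth = 3; thirty-second = 1.
Altogether 1 + 4 + 14 + 8 + 1 + 16 + 4 + 2 + 3 + 1 = 54.
54 falls short of 56, so the answer is No.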